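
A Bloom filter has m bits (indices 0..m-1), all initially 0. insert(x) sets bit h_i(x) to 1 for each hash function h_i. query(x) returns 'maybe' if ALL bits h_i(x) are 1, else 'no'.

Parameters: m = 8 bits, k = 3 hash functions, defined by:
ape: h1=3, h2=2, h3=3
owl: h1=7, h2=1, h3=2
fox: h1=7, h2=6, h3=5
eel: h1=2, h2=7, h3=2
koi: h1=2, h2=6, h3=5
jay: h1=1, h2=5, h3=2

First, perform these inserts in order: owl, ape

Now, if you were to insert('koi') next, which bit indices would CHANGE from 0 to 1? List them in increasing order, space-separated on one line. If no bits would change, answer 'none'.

Start: bits=00000000
After insert 'owl': sets bits 1 2 7 -> bits=01100001
After insert 'ape': sets bits 2 3 -> bits=01110001
insert 'koi' would touch bits 2 5 6; currently bit2=1, bit5=0, bit6=0
Bits that are 0 among those (would change 0->1): 5 6

Answer: 5 6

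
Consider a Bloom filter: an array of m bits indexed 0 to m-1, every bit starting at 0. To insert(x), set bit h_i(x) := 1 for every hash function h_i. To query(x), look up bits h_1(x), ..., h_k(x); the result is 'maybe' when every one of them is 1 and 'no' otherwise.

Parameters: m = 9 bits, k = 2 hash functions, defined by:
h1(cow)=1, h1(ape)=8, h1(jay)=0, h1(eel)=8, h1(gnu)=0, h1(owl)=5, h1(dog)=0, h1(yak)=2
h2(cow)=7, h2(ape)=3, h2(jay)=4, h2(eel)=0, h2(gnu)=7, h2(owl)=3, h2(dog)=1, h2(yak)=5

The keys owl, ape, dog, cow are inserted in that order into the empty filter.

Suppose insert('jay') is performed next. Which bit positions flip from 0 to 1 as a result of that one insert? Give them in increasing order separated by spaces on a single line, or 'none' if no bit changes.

Start: bits=000000000
After insert 'owl': sets bits 3 5 -> bits=000101000
After insert 'ape': sets bits 3 8 -> bits=000101001
After insert 'dog': sets bits 0 1 -> bits=110101001
After insert 'cow': sets bits 1 7 -> bits=110101011
insert 'jay' would touch bits 0 4; currently bit0=1, bit4=0
Bits that are 0 among those (would change 0->1): 4

Answer: 4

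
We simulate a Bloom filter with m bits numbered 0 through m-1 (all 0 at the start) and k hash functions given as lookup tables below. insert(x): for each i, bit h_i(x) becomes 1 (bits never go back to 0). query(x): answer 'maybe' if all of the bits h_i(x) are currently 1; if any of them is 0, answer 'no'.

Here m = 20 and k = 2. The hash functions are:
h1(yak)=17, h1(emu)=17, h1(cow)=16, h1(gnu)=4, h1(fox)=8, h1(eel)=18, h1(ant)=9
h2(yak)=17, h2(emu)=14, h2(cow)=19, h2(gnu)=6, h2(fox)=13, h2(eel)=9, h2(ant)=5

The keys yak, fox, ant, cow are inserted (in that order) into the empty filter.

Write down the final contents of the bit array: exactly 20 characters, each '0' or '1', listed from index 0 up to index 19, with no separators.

Answer: 00000100110001001101

Derivation:
Start: bits=00000000000000000000
After insert 'yak': sets bits 17 -> bits=00000000000000000100
After insert 'fox': sets bits 8 13 -> bits=00000000100001000100
After insert 'ant': sets bits 5 9 -> bits=00000100110001000100
After insert 'cow': sets bits 16 19 -> bits=00000100110001001101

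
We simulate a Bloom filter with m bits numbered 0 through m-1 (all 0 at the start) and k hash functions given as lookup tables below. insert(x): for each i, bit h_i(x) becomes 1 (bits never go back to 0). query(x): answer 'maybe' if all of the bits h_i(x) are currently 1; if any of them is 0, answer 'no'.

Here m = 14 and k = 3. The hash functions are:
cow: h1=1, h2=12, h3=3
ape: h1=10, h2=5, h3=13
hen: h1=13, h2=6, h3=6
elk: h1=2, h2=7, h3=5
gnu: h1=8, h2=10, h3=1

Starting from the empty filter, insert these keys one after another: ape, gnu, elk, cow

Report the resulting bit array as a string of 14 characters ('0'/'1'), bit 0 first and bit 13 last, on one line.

Answer: 01110101101011

Derivation:
Start: bits=00000000000000
After insert 'ape': sets bits 5 10 13 -> bits=00000100001001
After insert 'gnu': sets bits 1 8 10 -> bits=01000100101001
After insert 'elk': sets bits 2 5 7 -> bits=01100101101001
After insert 'cow': sets bits 1 3 12 -> bits=01110101101011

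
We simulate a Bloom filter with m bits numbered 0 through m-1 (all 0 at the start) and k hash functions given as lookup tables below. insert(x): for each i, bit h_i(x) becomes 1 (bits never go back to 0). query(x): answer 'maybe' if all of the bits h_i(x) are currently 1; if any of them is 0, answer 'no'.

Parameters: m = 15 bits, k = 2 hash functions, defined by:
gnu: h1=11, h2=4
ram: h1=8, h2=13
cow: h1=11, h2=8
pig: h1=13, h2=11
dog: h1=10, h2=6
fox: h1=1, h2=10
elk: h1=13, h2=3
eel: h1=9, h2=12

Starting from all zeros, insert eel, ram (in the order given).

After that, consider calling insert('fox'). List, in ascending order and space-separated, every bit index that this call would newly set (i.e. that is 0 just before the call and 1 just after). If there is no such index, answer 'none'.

Answer: 1 10

Derivation:
Start: bits=000000000000000
After insert 'eel': sets bits 9 12 -> bits=000000000100100
After insert 'ram': sets bits 8 13 -> bits=000000001100110
insert 'fox' would touch bits 1 10; currently bit1=0, bit10=0
Bits that are 0 among those (would change 0->1): 1 10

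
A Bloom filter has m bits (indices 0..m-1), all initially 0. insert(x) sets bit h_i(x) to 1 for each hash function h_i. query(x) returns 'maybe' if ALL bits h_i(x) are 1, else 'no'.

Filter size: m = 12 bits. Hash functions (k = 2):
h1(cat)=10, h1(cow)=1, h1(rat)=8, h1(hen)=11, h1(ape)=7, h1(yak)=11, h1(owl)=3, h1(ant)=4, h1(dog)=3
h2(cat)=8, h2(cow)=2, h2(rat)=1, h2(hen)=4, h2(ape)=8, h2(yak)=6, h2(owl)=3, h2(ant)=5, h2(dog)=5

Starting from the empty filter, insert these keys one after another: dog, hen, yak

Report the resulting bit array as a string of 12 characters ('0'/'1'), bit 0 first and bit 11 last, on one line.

Answer: 000111100001

Derivation:
Start: bits=000000000000
After insert 'dog': sets bits 3 5 -> bits=000101000000
After insert 'hen': sets bits 4 11 -> bits=000111000001
After insert 'yak': sets bits 6 11 -> bits=000111100001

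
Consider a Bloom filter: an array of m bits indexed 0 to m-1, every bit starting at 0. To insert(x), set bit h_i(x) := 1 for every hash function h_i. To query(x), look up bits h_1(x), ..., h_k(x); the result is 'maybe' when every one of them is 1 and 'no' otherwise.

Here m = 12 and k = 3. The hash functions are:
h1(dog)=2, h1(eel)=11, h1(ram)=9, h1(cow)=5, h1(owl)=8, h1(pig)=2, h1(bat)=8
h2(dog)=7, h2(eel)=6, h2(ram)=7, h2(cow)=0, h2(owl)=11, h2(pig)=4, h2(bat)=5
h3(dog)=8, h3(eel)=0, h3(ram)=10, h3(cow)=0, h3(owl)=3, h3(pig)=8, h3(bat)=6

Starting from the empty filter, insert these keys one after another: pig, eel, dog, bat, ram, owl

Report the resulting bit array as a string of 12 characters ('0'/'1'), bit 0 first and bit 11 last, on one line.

Answer: 101111111111

Derivation:
Start: bits=000000000000
After insert 'pig': sets bits 2 4 8 -> bits=001010001000
After insert 'eel': sets bits 0 6 11 -> bits=101010101001
After insert 'dog': sets bits 2 7 8 -> bits=101010111001
After insert 'bat': sets bits 5 6 8 -> bits=101011111001
After insert 'ram': sets bits 7 9 10 -> bits=101011111111
After insert 'owl': sets bits 3 8 11 -> bits=101111111111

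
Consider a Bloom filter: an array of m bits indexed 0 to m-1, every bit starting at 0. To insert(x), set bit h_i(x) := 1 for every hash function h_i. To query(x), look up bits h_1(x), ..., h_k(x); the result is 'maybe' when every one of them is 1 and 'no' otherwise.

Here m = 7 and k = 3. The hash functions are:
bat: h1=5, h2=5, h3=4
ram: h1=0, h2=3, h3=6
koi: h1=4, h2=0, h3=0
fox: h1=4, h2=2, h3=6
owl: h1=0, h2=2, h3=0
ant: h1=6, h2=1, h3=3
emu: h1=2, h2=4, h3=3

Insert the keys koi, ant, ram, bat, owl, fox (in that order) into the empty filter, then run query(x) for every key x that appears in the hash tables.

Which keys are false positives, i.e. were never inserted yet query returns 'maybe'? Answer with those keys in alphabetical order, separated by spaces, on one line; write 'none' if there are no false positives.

Start: bits=0000000
After insert 'koi': sets bits 0 4 -> bits=1000100
After insert 'ant': sets bits 1 3 6 -> bits=1101101
After insert 'ram': sets bits 0 3 6 -> bits=1101101
After insert 'bat': sets bits 4 5 -> bits=1101111
After insert 'owl': sets bits 0 2 -> bits=1111111
After insert 'fox': sets bits 2 4 6 -> bits=1111111
Not inserted: emu — query each against bits=1111111:
query emu: checks bit2=1, bit3=1, bit4=1 (all 1) -> maybe => FALSE POSITIVE
False positives (alphabetical): emu

Answer: emu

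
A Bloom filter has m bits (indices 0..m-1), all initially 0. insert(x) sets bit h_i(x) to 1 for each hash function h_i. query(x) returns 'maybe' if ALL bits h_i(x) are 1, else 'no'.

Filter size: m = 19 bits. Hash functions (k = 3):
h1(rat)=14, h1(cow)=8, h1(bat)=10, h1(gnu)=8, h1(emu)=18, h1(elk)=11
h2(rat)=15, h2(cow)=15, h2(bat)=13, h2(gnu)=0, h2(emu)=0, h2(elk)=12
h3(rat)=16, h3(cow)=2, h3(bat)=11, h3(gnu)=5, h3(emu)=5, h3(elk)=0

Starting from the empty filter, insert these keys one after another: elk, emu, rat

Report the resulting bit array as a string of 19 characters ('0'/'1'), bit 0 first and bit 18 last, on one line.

Start: bits=0000000000000000000
After insert 'elk': sets bits 0 11 12 -> bits=1000000000011000000
After insert 'emu': sets bits 0 5 18 -> bits=1000010000011000001
After insert 'rat': sets bits 14 15 16 -> bits=1000010000011011101

Answer: 1000010000011011101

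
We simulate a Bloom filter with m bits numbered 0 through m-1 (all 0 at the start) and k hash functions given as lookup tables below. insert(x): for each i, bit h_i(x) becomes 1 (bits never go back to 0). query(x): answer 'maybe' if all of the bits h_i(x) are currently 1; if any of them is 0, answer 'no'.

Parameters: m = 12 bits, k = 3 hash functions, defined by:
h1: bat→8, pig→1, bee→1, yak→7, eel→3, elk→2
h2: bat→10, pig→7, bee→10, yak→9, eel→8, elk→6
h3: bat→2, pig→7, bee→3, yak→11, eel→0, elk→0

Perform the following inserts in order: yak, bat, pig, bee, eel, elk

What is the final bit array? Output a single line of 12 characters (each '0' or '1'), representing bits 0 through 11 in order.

Start: bits=000000000000
After insert 'yak': sets bits 7 9 11 -> bits=000000010101
After insert 'bat': sets bits 2 8 10 -> bits=001000011111
After insert 'pig': sets bits 1 7 -> bits=011000011111
After insert 'bee': sets bits 1 3 10 -> bits=011100011111
After insert 'eel': sets bits 0 3 8 -> bits=111100011111
After insert 'elk': sets bits 0 2 6 -> bits=111100111111

Answer: 111100111111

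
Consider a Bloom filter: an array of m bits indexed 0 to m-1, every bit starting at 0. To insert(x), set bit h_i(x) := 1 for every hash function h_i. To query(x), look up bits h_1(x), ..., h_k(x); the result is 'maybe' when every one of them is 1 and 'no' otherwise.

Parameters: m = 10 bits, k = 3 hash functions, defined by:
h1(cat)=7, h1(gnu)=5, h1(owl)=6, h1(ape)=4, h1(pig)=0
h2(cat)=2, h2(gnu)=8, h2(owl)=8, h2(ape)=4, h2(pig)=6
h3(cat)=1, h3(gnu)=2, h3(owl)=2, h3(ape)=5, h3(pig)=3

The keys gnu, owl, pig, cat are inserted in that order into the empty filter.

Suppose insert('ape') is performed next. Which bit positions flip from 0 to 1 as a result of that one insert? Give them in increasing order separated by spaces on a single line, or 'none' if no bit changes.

Answer: 4

Derivation:
Start: bits=0000000000
After insert 'gnu': sets bits 2 5 8 -> bits=0010010010
After insert 'owl': sets bits 2 6 8 -> bits=0010011010
After insert 'pig': sets bits 0 3 6 -> bits=1011011010
After insert 'cat': sets bits 1 2 7 -> bits=1111011110
insert 'ape' would touch bits 4 5; currently bit4=0, bit5=1
Bits that are 0 among those (would change 0->1): 4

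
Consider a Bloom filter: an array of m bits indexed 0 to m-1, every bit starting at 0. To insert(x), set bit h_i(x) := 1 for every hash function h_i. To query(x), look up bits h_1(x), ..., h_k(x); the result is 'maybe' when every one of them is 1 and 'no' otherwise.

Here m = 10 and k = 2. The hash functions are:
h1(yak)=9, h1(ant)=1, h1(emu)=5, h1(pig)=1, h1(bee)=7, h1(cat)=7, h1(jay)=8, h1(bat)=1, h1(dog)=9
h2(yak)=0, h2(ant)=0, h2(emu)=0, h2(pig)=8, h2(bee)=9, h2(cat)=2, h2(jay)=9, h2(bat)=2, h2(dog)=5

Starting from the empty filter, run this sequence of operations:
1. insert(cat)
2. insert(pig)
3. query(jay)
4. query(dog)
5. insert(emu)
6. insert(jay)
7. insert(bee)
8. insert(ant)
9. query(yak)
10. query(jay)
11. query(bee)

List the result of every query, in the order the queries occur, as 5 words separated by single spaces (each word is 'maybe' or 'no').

Start: bits=0000000000
Op 1: insert cat -> sets bits 2 7 -> bits=0010000100
Op 2: insert pig -> sets bits 1 8 -> bits=0110000110
Op 3: query jay -> checks bit8=1, bit9=0 (has a 0) -> no
Op 4: query dog -> checks bit5=0, bit9=0 (has a 0) -> no
Op 5: insert emu -> sets bits 0 5 -> bits=1110010110
Op 6: insert jay -> sets bits 8 9 -> bits=1110010111
Op 7: insert bee -> sets bits 7 9 -> bits=1110010111
Op 8: insert ant -> sets bits 0 1 -> bits=1110010111
Op 9: query yak -> checks bit0=1, bit9=1 (all 1) -> maybe
Op 10: query jay -> checks bit8=1, bit9=1 (all 1) -> maybe
Op 11: query bee -> checks bit7=1, bit9=1 (all 1) -> maybe
Query results in order: no no maybe maybe maybe

Answer: no no maybe maybe maybe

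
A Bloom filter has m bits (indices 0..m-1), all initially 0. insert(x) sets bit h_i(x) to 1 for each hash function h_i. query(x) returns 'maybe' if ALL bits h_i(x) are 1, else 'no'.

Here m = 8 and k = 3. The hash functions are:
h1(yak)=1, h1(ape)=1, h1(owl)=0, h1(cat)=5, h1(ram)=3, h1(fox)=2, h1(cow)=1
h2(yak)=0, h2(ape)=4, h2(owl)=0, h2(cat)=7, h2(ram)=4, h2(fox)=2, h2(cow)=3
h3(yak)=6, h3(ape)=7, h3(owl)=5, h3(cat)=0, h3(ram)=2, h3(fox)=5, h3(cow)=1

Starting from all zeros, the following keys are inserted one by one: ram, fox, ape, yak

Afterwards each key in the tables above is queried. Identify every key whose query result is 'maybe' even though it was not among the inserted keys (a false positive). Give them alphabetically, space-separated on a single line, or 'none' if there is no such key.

Answer: cat cow owl

Derivation:
Start: bits=00000000
After insert 'ram': sets bits 2 3 4 -> bits=00111000
After insert 'fox': sets bits 2 5 -> bits=00111100
After insert 'ape': sets bits 1 4 7 -> bits=01111101
After insert 'yak': sets bits 0 1 6 -> bits=11111111
Not inserted: cat cow owl — query each against bits=11111111:
query cat: checks bit0=1, bit5=1, bit7=1 (all 1) -> maybe => FALSE POSITIVE
query cow: checks bit1=1, bit3=1 (all 1) -> maybe => FALSE POSITIVE
query owl: checks bit0=1, bit5=1 (all 1) -> maybe => FALSE POSITIVE
False positives (alphabetical): cat cow owl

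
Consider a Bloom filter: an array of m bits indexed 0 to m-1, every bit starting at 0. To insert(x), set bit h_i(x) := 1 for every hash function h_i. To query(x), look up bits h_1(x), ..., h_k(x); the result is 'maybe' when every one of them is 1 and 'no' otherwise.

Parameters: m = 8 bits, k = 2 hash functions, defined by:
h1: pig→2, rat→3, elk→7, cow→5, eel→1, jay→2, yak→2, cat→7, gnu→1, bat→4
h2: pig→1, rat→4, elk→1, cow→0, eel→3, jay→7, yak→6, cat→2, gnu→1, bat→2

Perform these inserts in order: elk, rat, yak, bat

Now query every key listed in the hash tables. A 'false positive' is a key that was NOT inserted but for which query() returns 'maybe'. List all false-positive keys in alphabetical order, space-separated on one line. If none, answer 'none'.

Answer: cat eel gnu jay pig

Derivation:
Start: bits=00000000
After insert 'elk': sets bits 1 7 -> bits=01000001
After insert 'rat': sets bits 3 4 -> bits=01011001
After insert 'yak': sets bits 2 6 -> bits=01111011
After insert 'bat': sets bits 2 4 -> bits=01111011
Not inserted: cat cow eel gnu jay pig — query each against bits=01111011:
query cat: checks bit2=1, bit7=1 (all 1) -> maybe => FALSE POSITIVE
query cow: checks bit0=0, bit5=0 (has a 0) -> no => not a false positive
query eel: checks bit1=1, bit3=1 (all 1) -> maybe => FALSE POSITIVE
query gnu: checks bit1=1 (all 1) -> maybe => FALSE POSITIVE
query jay: checks bit2=1, bit7=1 (all 1) -> maybe => FALSE POSITIVE
query pig: checks bit1=1, bit2=1 (all 1) -> maybe => FALSE POSITIVE
False positives (alphabetical): cat eel gnu jay pig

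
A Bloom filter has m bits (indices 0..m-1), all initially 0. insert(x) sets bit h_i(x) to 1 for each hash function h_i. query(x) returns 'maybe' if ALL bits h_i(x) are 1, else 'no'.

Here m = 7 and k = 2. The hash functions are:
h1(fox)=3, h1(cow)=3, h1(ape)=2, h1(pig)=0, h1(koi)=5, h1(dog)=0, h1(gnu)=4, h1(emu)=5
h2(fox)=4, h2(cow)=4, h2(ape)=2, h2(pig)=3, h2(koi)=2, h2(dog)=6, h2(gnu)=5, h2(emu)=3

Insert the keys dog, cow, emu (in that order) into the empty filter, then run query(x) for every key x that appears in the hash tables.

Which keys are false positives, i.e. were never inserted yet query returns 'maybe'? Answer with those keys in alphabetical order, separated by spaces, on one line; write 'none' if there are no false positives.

Start: bits=0000000
After insert 'dog': sets bits 0 6 -> bits=1000001
After insert 'cow': sets bits 3 4 -> bits=1001101
After insert 'emu': sets bits 3 5 -> bits=1001111
Not inserted: ape fox gnu koi pig — query each against bits=1001111:
query ape: checks bit2=0 (has a 0) -> no => not a false positive
query fox: checks bit3=1, bit4=1 (all 1) -> maybe => FALSE POSITIVE
query gnu: checks bit4=1, bit5=1 (all 1) -> maybe => FALSE POSITIVE
query koi: checks bit2=0, bit5=1 (has a 0) -> no => not a false positive
query pig: checks bit0=1, bit3=1 (all 1) -> maybe => FALSE POSITIVE
False positives (alphabetical): fox gnu pig

Answer: fox gnu pig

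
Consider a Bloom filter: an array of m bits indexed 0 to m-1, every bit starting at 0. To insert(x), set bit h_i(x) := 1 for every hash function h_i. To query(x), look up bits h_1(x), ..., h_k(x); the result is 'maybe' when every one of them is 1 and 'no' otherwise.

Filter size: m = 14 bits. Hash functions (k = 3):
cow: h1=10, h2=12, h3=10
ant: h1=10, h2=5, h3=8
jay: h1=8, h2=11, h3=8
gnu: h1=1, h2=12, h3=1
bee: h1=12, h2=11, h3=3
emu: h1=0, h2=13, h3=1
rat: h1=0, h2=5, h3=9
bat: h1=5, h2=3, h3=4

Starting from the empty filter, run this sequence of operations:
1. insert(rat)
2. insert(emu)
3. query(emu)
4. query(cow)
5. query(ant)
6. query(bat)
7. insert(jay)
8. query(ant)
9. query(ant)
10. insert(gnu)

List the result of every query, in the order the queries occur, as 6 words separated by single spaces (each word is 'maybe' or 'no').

Answer: maybe no no no no no

Derivation:
Start: bits=00000000000000
Op 1: insert rat -> sets bits 0 5 9 -> bits=10000100010000
Op 2: insert emu -> sets bits 0 1 13 -> bits=11000100010001
Op 3: query emu -> checks bit0=1, bit1=1, bit13=1 (all 1) -> maybe
Op 4: query cow -> checks bit10=0, bit12=0 (has a 0) -> no
Op 5: query ant -> checks bit5=1, bit8=0, bit10=0 (has a 0) -> no
Op 6: query bat -> checks bit3=0, bit4=0, bit5=1 (has a 0) -> no
Op 7: insert jay -> sets bits 8 11 -> bits=11000100110101
Op 8: query ant -> checks bit5=1, bit8=1, bit10=0 (has a 0) -> no
Op 9: query ant -> checks bit5=1, bit8=1, bit10=0 (has a 0) -> no
Op 10: insert gnu -> sets bits 1 12 -> bits=11000100110111
Query results in order: maybe no no no no no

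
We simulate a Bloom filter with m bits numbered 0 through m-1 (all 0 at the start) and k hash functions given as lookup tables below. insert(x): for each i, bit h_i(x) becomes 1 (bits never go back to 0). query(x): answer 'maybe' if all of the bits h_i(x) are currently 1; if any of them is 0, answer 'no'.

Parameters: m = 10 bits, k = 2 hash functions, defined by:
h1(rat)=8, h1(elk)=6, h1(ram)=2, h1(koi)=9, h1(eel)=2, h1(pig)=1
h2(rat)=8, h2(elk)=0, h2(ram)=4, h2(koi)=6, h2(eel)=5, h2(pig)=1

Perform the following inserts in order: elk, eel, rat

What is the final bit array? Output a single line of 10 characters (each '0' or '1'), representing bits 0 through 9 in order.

Start: bits=0000000000
After insert 'elk': sets bits 0 6 -> bits=1000001000
After insert 'eel': sets bits 2 5 -> bits=1010011000
After insert 'rat': sets bits 8 -> bits=1010011010

Answer: 1010011010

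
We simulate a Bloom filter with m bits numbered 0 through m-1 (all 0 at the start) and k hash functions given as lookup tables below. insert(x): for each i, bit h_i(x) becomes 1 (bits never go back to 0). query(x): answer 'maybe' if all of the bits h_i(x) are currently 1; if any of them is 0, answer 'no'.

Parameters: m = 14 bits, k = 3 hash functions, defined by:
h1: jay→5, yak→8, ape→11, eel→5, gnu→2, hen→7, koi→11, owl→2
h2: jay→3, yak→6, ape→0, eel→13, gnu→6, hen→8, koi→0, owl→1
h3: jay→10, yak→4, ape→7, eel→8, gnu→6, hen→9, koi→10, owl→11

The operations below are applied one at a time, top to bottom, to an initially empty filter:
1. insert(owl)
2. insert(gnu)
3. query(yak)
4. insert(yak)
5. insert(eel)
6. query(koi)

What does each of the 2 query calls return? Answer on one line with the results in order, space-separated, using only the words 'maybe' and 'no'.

Answer: no no

Derivation:
Start: bits=00000000000000
Op 1: insert owl -> sets bits 1 2 11 -> bits=01100000000100
Op 2: insert gnu -> sets bits 2 6 -> bits=01100010000100
Op 3: query yak -> checks bit4=0, bit6=1, bit8=0 (has a 0) -> no
Op 4: insert yak -> sets bits 4 6 8 -> bits=01101010100100
Op 5: insert eel -> sets bits 5 8 13 -> bits=01101110100101
Op 6: query koi -> checks bit0=0, bit10=0, bit11=1 (has a 0) -> no
Query results in order: no no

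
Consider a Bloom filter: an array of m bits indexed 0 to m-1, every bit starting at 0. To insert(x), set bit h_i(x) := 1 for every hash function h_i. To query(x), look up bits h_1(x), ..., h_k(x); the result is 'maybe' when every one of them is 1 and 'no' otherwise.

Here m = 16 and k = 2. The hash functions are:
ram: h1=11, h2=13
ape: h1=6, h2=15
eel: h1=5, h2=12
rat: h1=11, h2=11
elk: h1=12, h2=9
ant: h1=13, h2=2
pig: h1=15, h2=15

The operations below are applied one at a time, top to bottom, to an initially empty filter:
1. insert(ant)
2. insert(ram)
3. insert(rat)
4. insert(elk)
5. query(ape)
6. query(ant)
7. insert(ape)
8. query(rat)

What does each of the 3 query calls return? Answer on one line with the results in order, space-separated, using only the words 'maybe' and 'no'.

Start: bits=0000000000000000
Op 1: insert ant -> sets bits 2 13 -> bits=0010000000000100
Op 2: insert ram -> sets bits 11 13 -> bits=0010000000010100
Op 3: insert rat -> sets bits 11 -> bits=0010000000010100
Op 4: insert elk -> sets bits 9 12 -> bits=0010000001011100
Op 5: query ape -> checks bit6=0, bit15=0 (has a 0) -> no
Op 6: query ant -> checks bit2=1, bit13=1 (all 1) -> maybe
Op 7: insert ape -> sets bits 6 15 -> bits=0010001001011101
Op 8: query rat -> checks bit11=1 (all 1) -> maybe
Query results in order: no maybe maybe

Answer: no maybe maybe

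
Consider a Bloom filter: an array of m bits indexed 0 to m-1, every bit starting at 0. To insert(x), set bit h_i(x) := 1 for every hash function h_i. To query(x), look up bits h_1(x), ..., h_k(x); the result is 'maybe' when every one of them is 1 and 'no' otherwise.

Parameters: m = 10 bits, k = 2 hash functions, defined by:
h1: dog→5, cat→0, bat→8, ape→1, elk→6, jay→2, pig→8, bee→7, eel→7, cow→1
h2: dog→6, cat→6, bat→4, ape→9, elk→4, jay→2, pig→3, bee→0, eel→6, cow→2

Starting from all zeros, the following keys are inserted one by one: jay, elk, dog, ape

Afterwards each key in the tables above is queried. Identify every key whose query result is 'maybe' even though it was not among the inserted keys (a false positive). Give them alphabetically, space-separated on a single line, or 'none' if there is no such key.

Start: bits=0000000000
After insert 'jay': sets bits 2 -> bits=0010000000
After insert 'elk': sets bits 4 6 -> bits=0010101000
After insert 'dog': sets bits 5 6 -> bits=0010111000
After insert 'ape': sets bits 1 9 -> bits=0110111001
Not inserted: bat bee cat cow eel pig — query each against bits=0110111001:
query bat: checks bit4=1, bit8=0 (has a 0) -> no => not a false positive
query bee: checks bit0=0, bit7=0 (has a 0) -> no => not a false positive
query cat: checks bit0=0, bit6=1 (has a 0) -> no => not a false positive
query cow: checks bit1=1, bit2=1 (all 1) -> maybe => FALSE POSITIVE
query eel: checks bit6=1, bit7=0 (has a 0) -> no => not a false positive
query pig: checks bit3=0, bit8=0 (has a 0) -> no => not a false positive
False positives (alphabetical): cow

Answer: cow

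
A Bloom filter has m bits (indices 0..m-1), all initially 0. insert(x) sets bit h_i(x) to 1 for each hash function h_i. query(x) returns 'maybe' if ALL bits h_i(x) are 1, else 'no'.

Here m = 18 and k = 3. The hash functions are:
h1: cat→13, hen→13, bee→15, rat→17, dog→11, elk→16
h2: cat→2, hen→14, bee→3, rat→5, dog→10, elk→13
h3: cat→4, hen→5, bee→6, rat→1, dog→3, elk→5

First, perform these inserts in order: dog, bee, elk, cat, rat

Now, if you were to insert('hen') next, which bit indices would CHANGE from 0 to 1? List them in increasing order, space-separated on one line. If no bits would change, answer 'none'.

Answer: 14

Derivation:
Start: bits=000000000000000000
After insert 'dog': sets bits 3 10 11 -> bits=000100000011000000
After insert 'bee': sets bits 3 6 15 -> bits=000100100011000100
After insert 'elk': sets bits 5 13 16 -> bits=000101100011010110
After insert 'cat': sets bits 2 4 13 -> bits=001111100011010110
After insert 'rat': sets bits 1 5 17 -> bits=011111100011010111
insert 'hen' would touch bits 5 13 14; currently bit5=1, bit13=1, bit14=0
Bits that are 0 among those (would change 0->1): 14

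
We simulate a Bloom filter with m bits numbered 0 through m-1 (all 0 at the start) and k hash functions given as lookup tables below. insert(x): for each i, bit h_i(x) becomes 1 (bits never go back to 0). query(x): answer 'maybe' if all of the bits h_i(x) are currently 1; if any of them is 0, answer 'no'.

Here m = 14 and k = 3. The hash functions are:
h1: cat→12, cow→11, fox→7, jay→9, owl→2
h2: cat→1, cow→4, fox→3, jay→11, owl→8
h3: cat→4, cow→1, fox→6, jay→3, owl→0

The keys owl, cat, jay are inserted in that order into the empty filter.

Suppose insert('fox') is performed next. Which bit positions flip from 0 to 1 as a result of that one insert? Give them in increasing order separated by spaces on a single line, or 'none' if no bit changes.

Answer: 6 7

Derivation:
Start: bits=00000000000000
After insert 'owl': sets bits 0 2 8 -> bits=10100000100000
After insert 'cat': sets bits 1 4 12 -> bits=11101000100010
After insert 'jay': sets bits 3 9 11 -> bits=11111000110110
insert 'fox' would touch bits 3 6 7; currently bit3=1, bit6=0, bit7=0
Bits that are 0 among those (would change 0->1): 6 7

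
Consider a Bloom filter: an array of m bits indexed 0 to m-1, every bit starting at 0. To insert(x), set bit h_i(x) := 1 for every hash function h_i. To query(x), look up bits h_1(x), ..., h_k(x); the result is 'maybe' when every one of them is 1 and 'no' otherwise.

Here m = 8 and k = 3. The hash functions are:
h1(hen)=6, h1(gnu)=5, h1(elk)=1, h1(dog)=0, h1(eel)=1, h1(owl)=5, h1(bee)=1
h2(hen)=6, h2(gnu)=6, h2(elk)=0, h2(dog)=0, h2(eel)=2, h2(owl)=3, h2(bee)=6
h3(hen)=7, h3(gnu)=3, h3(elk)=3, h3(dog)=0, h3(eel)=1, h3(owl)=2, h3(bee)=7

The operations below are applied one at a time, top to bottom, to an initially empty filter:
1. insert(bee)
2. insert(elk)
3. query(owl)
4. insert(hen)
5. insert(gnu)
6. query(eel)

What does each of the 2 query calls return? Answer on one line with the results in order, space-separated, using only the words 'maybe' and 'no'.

Start: bits=00000000
Op 1: insert bee -> sets bits 1 6 7 -> bits=01000011
Op 2: insert elk -> sets bits 0 1 3 -> bits=11010011
Op 3: query owl -> checks bit2=0, bit3=1, bit5=0 (has a 0) -> no
Op 4: insert hen -> sets bits 6 7 -> bits=11010011
Op 5: insert gnu -> sets bits 3 5 6 -> bits=11010111
Op 6: query eel -> checks bit1=1, bit2=0 (has a 0) -> no
Query results in order: no no

Answer: no no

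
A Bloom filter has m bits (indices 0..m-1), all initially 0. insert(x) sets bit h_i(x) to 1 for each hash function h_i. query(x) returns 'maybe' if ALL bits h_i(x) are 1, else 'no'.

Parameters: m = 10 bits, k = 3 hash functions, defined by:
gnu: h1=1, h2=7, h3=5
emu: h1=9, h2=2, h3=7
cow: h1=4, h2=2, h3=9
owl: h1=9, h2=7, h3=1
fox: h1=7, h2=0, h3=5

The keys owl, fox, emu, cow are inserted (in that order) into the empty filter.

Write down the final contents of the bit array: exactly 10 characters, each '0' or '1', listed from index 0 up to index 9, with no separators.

Answer: 1110110101

Derivation:
Start: bits=0000000000
After insert 'owl': sets bits 1 7 9 -> bits=0100000101
After insert 'fox': sets bits 0 5 7 -> bits=1100010101
After insert 'emu': sets bits 2 7 9 -> bits=1110010101
After insert 'cow': sets bits 2 4 9 -> bits=1110110101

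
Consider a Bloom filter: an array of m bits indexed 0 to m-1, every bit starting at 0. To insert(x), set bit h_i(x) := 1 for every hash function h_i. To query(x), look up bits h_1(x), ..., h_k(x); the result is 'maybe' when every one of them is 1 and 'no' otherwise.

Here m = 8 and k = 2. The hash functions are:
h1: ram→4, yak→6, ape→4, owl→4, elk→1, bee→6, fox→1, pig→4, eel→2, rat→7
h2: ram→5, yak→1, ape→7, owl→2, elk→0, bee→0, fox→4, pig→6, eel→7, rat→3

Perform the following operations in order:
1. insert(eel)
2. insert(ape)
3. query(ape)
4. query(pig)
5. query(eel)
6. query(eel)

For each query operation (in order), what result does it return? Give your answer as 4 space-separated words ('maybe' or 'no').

Start: bits=00000000
Op 1: insert eel -> sets bits 2 7 -> bits=00100001
Op 2: insert ape -> sets bits 4 7 -> bits=00101001
Op 3: query ape -> checks bit4=1, bit7=1 (all 1) -> maybe
Op 4: query pig -> checks bit4=1, bit6=0 (has a 0) -> no
Op 5: query eel -> checks bit2=1, bit7=1 (all 1) -> maybe
Op 6: query eel -> checks bit2=1, bit7=1 (all 1) -> maybe
Query results in order: maybe no maybe maybe

Answer: maybe no maybe maybe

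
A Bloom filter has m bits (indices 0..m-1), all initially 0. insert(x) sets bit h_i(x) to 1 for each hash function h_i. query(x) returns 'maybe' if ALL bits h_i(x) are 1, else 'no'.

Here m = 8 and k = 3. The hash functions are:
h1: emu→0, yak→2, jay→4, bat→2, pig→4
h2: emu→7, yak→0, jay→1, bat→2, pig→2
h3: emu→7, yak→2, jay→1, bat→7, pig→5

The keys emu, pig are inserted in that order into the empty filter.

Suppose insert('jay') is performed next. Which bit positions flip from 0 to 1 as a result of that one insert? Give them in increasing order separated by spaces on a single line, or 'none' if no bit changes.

Answer: 1

Derivation:
Start: bits=00000000
After insert 'emu': sets bits 0 7 -> bits=10000001
After insert 'pig': sets bits 2 4 5 -> bits=10101101
insert 'jay' would touch bits 1 4; currently bit1=0, bit4=1
Bits that are 0 among those (would change 0->1): 1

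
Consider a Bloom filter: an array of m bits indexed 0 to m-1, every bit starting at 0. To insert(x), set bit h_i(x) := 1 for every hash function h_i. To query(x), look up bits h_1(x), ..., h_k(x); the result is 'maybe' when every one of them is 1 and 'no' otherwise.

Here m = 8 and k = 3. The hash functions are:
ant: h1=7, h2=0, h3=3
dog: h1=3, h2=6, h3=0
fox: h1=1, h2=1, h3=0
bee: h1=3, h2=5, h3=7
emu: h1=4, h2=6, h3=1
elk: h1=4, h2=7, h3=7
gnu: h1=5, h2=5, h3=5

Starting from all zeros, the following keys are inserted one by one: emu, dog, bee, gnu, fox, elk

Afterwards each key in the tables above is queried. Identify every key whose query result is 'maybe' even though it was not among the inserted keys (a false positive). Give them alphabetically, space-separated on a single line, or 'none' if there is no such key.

Start: bits=00000000
After insert 'emu': sets bits 1 4 6 -> bits=01001010
After insert 'dog': sets bits 0 3 6 -> bits=11011010
After insert 'bee': sets bits 3 5 7 -> bits=11011111
After insert 'gnu': sets bits 5 -> bits=11011111
After insert 'fox': sets bits 0 1 -> bits=11011111
After insert 'elk': sets bits 4 7 -> bits=11011111
Not inserted: ant — query each against bits=11011111:
query ant: checks bit0=1, bit3=1, bit7=1 (all 1) -> maybe => FALSE POSITIVE
False positives (alphabetical): ant

Answer: ant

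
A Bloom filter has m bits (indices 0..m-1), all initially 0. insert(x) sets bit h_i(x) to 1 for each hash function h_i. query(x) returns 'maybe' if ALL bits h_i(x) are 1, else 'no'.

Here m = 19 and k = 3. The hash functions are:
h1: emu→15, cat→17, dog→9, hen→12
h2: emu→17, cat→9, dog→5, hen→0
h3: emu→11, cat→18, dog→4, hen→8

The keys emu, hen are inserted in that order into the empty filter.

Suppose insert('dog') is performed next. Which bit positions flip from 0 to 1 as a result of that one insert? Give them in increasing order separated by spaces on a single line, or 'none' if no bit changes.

Answer: 4 5 9

Derivation:
Start: bits=0000000000000000000
After insert 'emu': sets bits 11 15 17 -> bits=0000000000010001010
After insert 'hen': sets bits 0 8 12 -> bits=1000000010011001010
insert 'dog' would touch bits 4 5 9; currently bit4=0, bit5=0, bit9=0
Bits that are 0 among those (would change 0->1): 4 5 9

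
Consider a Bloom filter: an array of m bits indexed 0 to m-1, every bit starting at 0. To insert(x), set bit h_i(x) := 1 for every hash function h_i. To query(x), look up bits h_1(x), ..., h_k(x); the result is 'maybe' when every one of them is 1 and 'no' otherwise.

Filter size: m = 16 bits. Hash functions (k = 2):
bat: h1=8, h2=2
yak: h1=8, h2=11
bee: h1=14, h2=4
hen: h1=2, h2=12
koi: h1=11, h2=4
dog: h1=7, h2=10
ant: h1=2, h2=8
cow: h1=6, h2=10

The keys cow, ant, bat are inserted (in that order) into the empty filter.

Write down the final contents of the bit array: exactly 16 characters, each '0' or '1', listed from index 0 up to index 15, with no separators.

Start: bits=0000000000000000
After insert 'cow': sets bits 6 10 -> bits=0000001000100000
After insert 'ant': sets bits 2 8 -> bits=0010001010100000
After insert 'bat': sets bits 2 8 -> bits=0010001010100000

Answer: 0010001010100000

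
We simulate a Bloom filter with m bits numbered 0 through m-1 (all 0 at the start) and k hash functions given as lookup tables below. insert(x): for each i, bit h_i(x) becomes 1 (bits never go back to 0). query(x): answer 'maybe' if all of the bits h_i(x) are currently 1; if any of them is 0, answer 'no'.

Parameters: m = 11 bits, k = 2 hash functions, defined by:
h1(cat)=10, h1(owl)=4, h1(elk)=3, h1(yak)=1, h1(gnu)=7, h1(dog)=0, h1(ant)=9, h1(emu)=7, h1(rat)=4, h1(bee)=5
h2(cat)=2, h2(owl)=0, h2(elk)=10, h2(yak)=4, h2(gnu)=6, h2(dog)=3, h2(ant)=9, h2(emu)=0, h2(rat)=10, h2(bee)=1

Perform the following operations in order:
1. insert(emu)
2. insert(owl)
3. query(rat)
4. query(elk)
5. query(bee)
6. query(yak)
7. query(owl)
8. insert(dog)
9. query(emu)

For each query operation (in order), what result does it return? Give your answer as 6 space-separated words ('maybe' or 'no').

Start: bits=00000000000
Op 1: insert emu -> sets bits 0 7 -> bits=10000001000
Op 2: insert owl -> sets bits 0 4 -> bits=10001001000
Op 3: query rat -> checks bit4=1, bit10=0 (has a 0) -> no
Op 4: query elk -> checks bit3=0, bit10=0 (has a 0) -> no
Op 5: query bee -> checks bit1=0, bit5=0 (has a 0) -> no
Op 6: query yak -> checks bit1=0, bit4=1 (has a 0) -> no
Op 7: query owl -> checks bit0=1, bit4=1 (all 1) -> maybe
Op 8: insert dog -> sets bits 0 3 -> bits=10011001000
Op 9: query emu -> checks bit0=1, bit7=1 (all 1) -> maybe
Query results in order: no no no no maybe maybe

Answer: no no no no maybe maybe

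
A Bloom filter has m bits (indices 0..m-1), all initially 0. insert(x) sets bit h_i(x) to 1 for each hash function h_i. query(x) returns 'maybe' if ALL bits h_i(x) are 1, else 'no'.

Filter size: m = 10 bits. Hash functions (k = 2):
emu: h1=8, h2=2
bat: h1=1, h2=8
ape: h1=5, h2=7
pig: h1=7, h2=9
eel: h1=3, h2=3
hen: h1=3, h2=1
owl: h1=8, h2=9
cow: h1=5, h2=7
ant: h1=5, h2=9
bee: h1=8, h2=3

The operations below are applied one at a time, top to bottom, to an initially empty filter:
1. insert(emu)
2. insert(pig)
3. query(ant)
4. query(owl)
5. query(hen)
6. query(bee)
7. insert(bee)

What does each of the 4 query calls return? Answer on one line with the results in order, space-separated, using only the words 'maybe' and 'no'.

Answer: no maybe no no

Derivation:
Start: bits=0000000000
Op 1: insert emu -> sets bits 2 8 -> bits=0010000010
Op 2: insert pig -> sets bits 7 9 -> bits=0010000111
Op 3: query ant -> checks bit5=0, bit9=1 (has a 0) -> no
Op 4: query owl -> checks bit8=1, bit9=1 (all 1) -> maybe
Op 5: query hen -> checks bit1=0, bit3=0 (has a 0) -> no
Op 6: query bee -> checks bit3=0, bit8=1 (has a 0) -> no
Op 7: insert bee -> sets bits 3 8 -> bits=0011000111
Query results in order: no maybe no no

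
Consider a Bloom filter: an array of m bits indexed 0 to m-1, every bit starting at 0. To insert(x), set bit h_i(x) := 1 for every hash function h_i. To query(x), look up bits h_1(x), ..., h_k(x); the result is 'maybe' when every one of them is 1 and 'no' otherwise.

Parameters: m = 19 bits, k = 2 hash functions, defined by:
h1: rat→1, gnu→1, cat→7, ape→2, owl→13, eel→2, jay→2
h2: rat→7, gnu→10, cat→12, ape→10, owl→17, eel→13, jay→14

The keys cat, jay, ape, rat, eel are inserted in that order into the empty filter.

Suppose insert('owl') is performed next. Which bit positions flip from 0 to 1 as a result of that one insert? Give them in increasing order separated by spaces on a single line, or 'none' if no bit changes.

Start: bits=0000000000000000000
After insert 'cat': sets bits 7 12 -> bits=0000000100001000000
After insert 'jay': sets bits 2 14 -> bits=0010000100001010000
After insert 'ape': sets bits 2 10 -> bits=0010000100101010000
After insert 'rat': sets bits 1 7 -> bits=0110000100101010000
After insert 'eel': sets bits 2 13 -> bits=0110000100101110000
insert 'owl' would touch bits 13 17; currently bit13=1, bit17=0
Bits that are 0 among those (would change 0->1): 17

Answer: 17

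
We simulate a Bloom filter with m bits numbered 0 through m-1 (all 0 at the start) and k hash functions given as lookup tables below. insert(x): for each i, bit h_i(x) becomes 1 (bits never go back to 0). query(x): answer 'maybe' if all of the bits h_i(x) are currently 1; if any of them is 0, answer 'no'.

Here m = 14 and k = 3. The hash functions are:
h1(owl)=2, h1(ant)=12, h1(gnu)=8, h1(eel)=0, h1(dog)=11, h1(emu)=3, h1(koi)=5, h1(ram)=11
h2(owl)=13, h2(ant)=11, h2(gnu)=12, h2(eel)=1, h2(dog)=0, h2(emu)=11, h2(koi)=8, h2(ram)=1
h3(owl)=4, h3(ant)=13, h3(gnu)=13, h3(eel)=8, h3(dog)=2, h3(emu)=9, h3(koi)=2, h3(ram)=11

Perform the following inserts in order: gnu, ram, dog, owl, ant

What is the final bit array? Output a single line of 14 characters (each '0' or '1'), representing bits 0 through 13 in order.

Start: bits=00000000000000
After insert 'gnu': sets bits 8 12 13 -> bits=00000000100011
After insert 'ram': sets bits 1 11 -> bits=01000000100111
After insert 'dog': sets bits 0 2 11 -> bits=11100000100111
After insert 'owl': sets bits 2 4 13 -> bits=11101000100111
After insert 'ant': sets bits 11 12 13 -> bits=11101000100111

Answer: 11101000100111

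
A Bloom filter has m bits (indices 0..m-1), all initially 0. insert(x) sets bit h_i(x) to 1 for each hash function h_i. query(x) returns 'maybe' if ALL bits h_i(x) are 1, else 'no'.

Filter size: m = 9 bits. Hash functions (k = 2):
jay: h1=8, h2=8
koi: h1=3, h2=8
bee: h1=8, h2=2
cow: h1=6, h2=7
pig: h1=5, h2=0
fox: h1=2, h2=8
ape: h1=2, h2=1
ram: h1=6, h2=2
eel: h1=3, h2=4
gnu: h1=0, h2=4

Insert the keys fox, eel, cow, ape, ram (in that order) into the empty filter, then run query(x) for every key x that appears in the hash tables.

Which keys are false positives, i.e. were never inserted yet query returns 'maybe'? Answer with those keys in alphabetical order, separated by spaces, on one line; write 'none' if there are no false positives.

Start: bits=000000000
After insert 'fox': sets bits 2 8 -> bits=001000001
After insert 'eel': sets bits 3 4 -> bits=001110001
After insert 'cow': sets bits 6 7 -> bits=001110111
After insert 'ape': sets bits 1 2 -> bits=011110111
After insert 'ram': sets bits 2 6 -> bits=011110111
Not inserted: bee gnu jay koi pig — query each against bits=011110111:
query bee: checks bit2=1, bit8=1 (all 1) -> maybe => FALSE POSITIVE
query gnu: checks bit0=0, bit4=1 (has a 0) -> no => not a false positive
query jay: checks bit8=1 (all 1) -> maybe => FALSE POSITIVE
query koi: checks bit3=1, bit8=1 (all 1) -> maybe => FALSE POSITIVE
query pig: checks bit0=0, bit5=0 (has a 0) -> no => not a false positive
False positives (alphabetical): bee jay koi

Answer: bee jay koi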